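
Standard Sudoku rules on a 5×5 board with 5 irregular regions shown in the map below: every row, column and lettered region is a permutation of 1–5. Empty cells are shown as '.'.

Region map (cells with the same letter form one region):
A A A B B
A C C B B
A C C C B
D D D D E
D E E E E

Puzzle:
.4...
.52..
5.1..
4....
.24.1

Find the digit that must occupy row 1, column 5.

5

row 1, column 3 = 3: row 1 has {4}; col 3 has {1,2,4}; region has {4,5} → only 3 remains.
row 2, column 1 = 1: row 2 has {2,5}; col 1 has {4,5}; region has {3,4,5} → only 1 remains.
row 3, column 2 = 3: row 3 has {1,5}; col 2 has {2,4,5}; region has {1,2,5} → only 3 remains.
row 3, column 4 = 4: row 3 has {1,3,5}; col 4 has {}; region has {1,2,3,5} → only 4 remains.
row 3, column 5 = 2: row 3 has {1,3,4,5}; col 5 has {1}; region has {} → only 2 remains.
row 4, column 2 = 1: row 4 has {4}; col 2 has {2,3,4,5}; region has {4} → only 1 remains.
row 4, column 3 = 5: row 4 has {1,4}; col 3 has {1,2,3,4}; region has {1,4} → only 5 remains.
row 4, column 5 = 3: row 4 has {1,4,5}; col 5 has {1,2}; region has {1,2,4} → only 3 remains.
row 5, column 1 = 3: row 5 has {1,2,4}; col 1 has {1,4,5}; region has {1,4,5} → only 3 remains.
row 5, column 4 = 5: row 5 has {1,2,3,4}; col 4 has {4}; region has {1,2,3,4} → only 5 remains.
row 1, column 1 = 2: row 1 has {3,4}; col 1 has {1,3,4,5}; region has {1,3,4,5} → only 2 remains.
row 1, column 4 = 1: row 1 has {2,3,4}; col 4 has {4,5}; region has {2} → only 1 remains.
row 1, column 5 = 5: row 1 has {1,2,3,4}; col 5 has {1,2,3}; region has {1,2} → only 5 remains.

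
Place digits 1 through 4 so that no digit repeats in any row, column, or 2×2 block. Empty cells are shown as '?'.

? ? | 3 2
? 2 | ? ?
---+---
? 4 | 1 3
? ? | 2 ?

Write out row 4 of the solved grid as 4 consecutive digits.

row 1, column 2 = 1 (sole candidate).
row 2, column 3 = 4 (sole candidate).
row 2, column 4 = 1 (sole candidate).
row 3, column 1 = 2 (sole candidate).
row 4, column 2 = 3: row 4 has {2}; col 2 has {1,2,4}; box has {2,4} → only 3 remains.
row 4, column 4 = 4: row 4 has {2,3}; col 4 has {1,2,3}; box has {1,2,3} → only 4 remains.
row 1, column 1 = 4 (sole candidate).
row 2, column 1 = 3 (sole candidate).
row 4, column 1 = 1: row 4 has {2,3,4}; col 1 has {2,3,4}; box has {2,3,4} → only 1 remains.

1324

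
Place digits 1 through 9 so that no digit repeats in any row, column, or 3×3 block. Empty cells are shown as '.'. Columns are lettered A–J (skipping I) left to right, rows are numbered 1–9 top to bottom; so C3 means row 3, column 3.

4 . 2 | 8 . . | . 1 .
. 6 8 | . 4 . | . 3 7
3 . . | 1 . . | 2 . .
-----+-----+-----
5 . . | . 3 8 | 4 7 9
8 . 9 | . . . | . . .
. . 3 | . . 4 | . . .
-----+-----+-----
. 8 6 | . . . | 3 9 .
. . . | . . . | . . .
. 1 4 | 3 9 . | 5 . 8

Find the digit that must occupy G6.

8

G2 = 9: row 2 has {3,4,6,7,8}; col 7 has {2,3,4,5}; box has {1,2,3,7} → only 9 remains.
B4 = 2: row 4 has {3,4,5,7,8,9}; col 2 has {1,6,8}; box has {3,5,8,9} → only 2 remains.
C4 = 1: row 4 has {2,3,4,5,7,8,9}; col 3 has {2,3,4,6,8,9}; box has {2,3,5,8,9} → only 1 remains.
D4 = 6: row 4 has {1,2,3,4,5,7,8,9}; col 4 has {1,3,8}; box has {3,4,8} → only 6 remains.
B6 = 7: row 6 has {3,4}; col 2 has {1,2,6,8}; box has {1,2,3,5,8,9} → only 7 remains.
G1 = 6: row 1 has {1,2,4,8}; col 7 has {2,3,4,5,9}; box has {1,2,3,7,9} → only 6 remains.
J1 = 5: row 1 has {1,2,4,6,8}; col 9 has {7,8,9}; box has {1,2,3,6,7,9} → only 5 remains.
A2 = 1: row 2 has {3,4,6,7,8,9}; col 1 has {3,4,5,8}; box has {2,3,4,6,8} → only 1 remains.
J3 = 4: row 3 has {1,2,3}; col 9 has {5,7,8,9}; box has {1,2,3,5,6,7,9} → only 4 remains.
B5 = 4: row 5 has {8,9}; col 2 has {1,2,6,7,8}; box has {1,2,3,5,7,8,9} → only 4 remains.
G5 = 1: row 5 has {4,8,9}; col 7 has {2,3,4,5,6,9}; box has {4,7,9} → only 1 remains.
A6 = 6: row 6 has {3,4,7}; col 1 has {1,3,4,5,8}; box has {1,2,3,4,5,7,8,9} → only 6 remains.
G6 = 8: row 6 has {3,4,6,7}; col 7 has {1,2,3,4,5,6,9}; box has {1,4,7,9} → only 8 remains.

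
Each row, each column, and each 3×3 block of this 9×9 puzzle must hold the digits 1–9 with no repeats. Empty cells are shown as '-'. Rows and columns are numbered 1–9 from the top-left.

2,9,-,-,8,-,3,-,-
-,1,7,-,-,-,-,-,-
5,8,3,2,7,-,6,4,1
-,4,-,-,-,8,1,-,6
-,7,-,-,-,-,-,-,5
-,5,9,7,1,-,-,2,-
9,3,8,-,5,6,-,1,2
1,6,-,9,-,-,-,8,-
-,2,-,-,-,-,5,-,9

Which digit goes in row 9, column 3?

row 1, column 9 = 7 (sole candidate).
row 2, column 9 = 8 (sole candidate).
row 3, column 6 = 9 (sole candidate).
row 4, column 1 = 3 (sole candidate).
row 4, column 3 = 2 (sole candidate).
row 4, column 4 = 5 (sole candidate).
row 4, column 5 = 9 (sole candidate).
row 4, column 8 = 7 (sole candidate).
row 7, column 4 = 4 (sole candidate).
row 7, column 7 = 7 (sole candidate).
row 8, column 7 = 4 (sole candidate).
row 8, column 9 = 3 (sole candidate).
row 9, column 3 = 4: row 9 has {2,5,9}; col 3 has {2,3,7,8,9}; box has {1,2,3,6,8,9} → only 4 remains.

4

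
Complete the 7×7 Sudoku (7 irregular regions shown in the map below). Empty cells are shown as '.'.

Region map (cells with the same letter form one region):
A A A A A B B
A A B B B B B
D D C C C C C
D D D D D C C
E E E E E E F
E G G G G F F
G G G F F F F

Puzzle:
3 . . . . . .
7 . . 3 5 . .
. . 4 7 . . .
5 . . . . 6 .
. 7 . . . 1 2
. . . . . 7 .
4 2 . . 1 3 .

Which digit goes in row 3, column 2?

6

row 5, column 1 = 6 (sole candidate).
row 6, column 1 = 2 (sole candidate).
row 3, column 1 = 1 (sole candidate).
row 1, column 7 = 7 (hidden single in row 1).
row 3, column 2 = 6: in row 3, 6 can only go here (every other open cell in that row sees a 6).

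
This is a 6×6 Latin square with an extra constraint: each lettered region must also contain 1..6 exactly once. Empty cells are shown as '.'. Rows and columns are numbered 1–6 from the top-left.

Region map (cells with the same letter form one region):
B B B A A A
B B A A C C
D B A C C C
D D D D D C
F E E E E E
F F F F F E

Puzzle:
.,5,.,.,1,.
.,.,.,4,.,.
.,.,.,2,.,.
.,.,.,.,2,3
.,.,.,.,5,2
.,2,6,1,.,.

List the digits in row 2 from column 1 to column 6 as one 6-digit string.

132465

r1c6 = 6: row 1 has {1,5}; col 6 has {2,3}; region has {1,4} → only 6 remains.
r2c5 = 6: row 2 has {4}; col 5 has {1,2,5}; region has {2,3} → only 6 remains.
r3c5 = 4: row 3 has {2}; col 5 has {1,2,5,6}; region has {2,3,6} → only 4 remains.
r6c5 = 3: row 6 has {1,2,6}; col 5 has {1,2,4,5,6}; region has {1,2,6} → only 3 remains.
r6c6 = 4: row 6 has {1,2,3,6}; col 6 has {2,3,6}; region has {2,5} → only 4 remains.
r1c4 = 3: row 1 has {1,5,6}; col 4 has {1,2,4}; region has {1,4,6} → only 3 remains.
r3c3 = 5: row 3 has {2,4}; col 3 has {6}; region has {1,3,4,6} → only 5 remains.
r3c6 = 1: row 3 has {2,4,5}; col 6 has {2,3,4,6}; region has {2,3,4,6} → only 1 remains.
r5c1 = 4: row 5 has {2,5}; col 1 has {}; region has {1,2,3,6} → only 4 remains.
r5c4 = 6: row 5 has {2,4,5}; col 4 has {1,2,3,4}; region has {2,4,5} → only 6 remains.
r6c1 = 5: row 6 has {1,2,3,4,6}; col 1 has {4}; region has {1,2,3,4,6} → only 5 remains.
r1c1 = 2: row 1 has {1,3,5,6}; col 1 has {4,5}; region has {5} → only 2 remains.
r1c3 = 4: row 1 has {1,2,3,5,6}; col 3 has {5,6}; region has {2,5} → only 4 remains.
r2c3 = 2: row 2 has {4,6}; col 3 has {4,5,6}; region has {1,3,4,5,6} → only 2 remains.
r2c6 = 5: row 2 has {2,4,6}; col 6 has {1,2,3,4,6}; region has {1,2,3,4,6} → only 5 remains.
r4c3 = 1: row 4 has {2,3}; col 3 has {2,4,5,6}; region has {2} → only 1 remains.
r4c4 = 5: row 4 has {1,2,3}; col 4 has {1,2,3,4,6}; region has {1,2} → only 5 remains.
r5c3 = 3: row 5 has {2,4,5,6}; col 3 has {1,2,4,5,6}; region has {2,4,5,6} → only 3 remains.
r4c1 = 6: row 4 has {1,2,3,5}; col 1 has {2,4,5}; region has {1,2,5} → only 6 remains.
r4c2 = 4: row 4 has {1,2,3,5,6}; col 2 has {2,5}; region has {1,2,5,6} → only 4 remains.
r5c2 = 1: row 5 has {2,3,4,5,6}; col 2 has {2,4,5}; region has {2,3,4,5,6} → only 1 remains.
r2c2 = 3: row 2 has {2,4,5,6}; col 2 has {1,2,4,5}; region has {2,4,5} → only 3 remains.
r3c1 = 3: row 3 has {1,2,4,5}; col 1 has {2,4,5,6}; region has {1,2,4,5,6} → only 3 remains.
r3c2 = 6: row 3 has {1,2,3,4,5}; col 2 has {1,2,3,4,5}; region has {2,3,4,5} → only 6 remains.
r2c1 = 1: row 2 has {2,3,4,5,6}; col 1 has {2,3,4,5,6}; region has {2,3,4,5,6} → only 1 remains.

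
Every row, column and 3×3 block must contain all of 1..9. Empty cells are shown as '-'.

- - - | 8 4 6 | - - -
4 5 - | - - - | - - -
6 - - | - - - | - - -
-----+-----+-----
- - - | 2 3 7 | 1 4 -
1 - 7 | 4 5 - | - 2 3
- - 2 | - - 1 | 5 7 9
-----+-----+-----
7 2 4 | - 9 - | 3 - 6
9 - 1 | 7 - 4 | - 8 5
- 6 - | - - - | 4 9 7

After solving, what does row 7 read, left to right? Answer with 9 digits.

r4c9 = 8: row 4 has {1,2,3,4,7}; col 9 has {3,5,6,7,9}; box has {1,2,3,4,5,7,9} → only 8 remains.
r5c7 = 6: row 5 has {1,2,3,4,5,7}; col 7 has {1,3,4,5}; box has {1,2,3,4,5,7,8,9} → only 6 remains.
r6c4 = 6: row 6 has {1,2,5,7,9}; col 4 has {2,4,7,8}; box has {1,2,3,4,5,7} → only 6 remains.
r6c5 = 8: row 6 has {1,2,5,6,7,9}; col 5 has {3,4,5,9}; box has {1,2,3,4,5,6,7} → only 8 remains.
r7c8 = 1: row 7 has {2,3,4,6,7,9}; col 8 has {2,4,7,8,9}; box has {3,4,5,6,7,8,9} → only 1 remains.
r8c2 = 3: row 8 has {1,4,5,7,8,9}; col 2 has {2,5,6}; box has {1,2,4,6,7,9} → only 3 remains.
r8c7 = 2: row 8 has {1,3,4,5,7,8,9}; col 7 has {1,3,4,5,6}; box has {1,3,4,5,6,7,8,9} → only 2 remains.
r4c1 = 5: row 4 has {1,2,3,4,7,8}; col 1 has {1,4,6,7,9}; box has {1,2,7} → only 5 remains.
r4c2 = 9: row 4 has {1,2,3,4,5,7,8}; col 2 has {2,3,5,6}; box has {1,2,5,7} → only 9 remains.
r4c3 = 6: row 4 has {1,2,3,4,5,7,8,9}; col 3 has {1,2,4,7}; box has {1,2,5,7,9} → only 6 remains.
r5c2 = 8: row 5 has {1,2,3,4,5,6,7}; col 2 has {2,3,5,6,9}; box has {1,2,5,6,7,9} → only 8 remains.
r5c6 = 9: row 5 has {1,2,3,4,5,6,7,8}; col 6 has {1,4,6,7}; box has {1,2,3,4,5,6,7,8} → only 9 remains.
r6c1 = 3: row 6 has {1,2,5,6,7,8,9}; col 1 has {1,4,5,6,7,9}; box has {1,2,5,6,7,8,9} → only 3 remains.
r6c2 = 4: row 6 has {1,2,3,5,6,7,8,9}; col 2 has {2,3,5,6,8,9}; box has {1,2,3,5,6,7,8,9} → only 4 remains.
r7c4 = 5: row 7 has {1,2,3,4,6,7,9}; col 4 has {2,4,6,7,8}; box has {4,7,9} → only 5 remains.
r7c6 = 8: row 7 has {1,2,3,4,5,6,7,9}; col 6 has {1,4,6,7,9}; box has {4,5,7,9} → only 8 remains.

724598316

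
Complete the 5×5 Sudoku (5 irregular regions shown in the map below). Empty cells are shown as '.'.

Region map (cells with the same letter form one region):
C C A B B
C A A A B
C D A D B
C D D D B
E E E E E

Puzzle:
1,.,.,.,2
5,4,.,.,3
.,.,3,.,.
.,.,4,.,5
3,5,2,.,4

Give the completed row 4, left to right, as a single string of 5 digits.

21435

R1C2 = 3 (sole candidate).
R1C3 = 5 (sole candidate).
R1C4 = 4 (sole candidate).
R2C3 = 1 (sole candidate).
R2C4 = 2 (sole candidate).
R3C5 = 1 (sole candidate).
R4C1 = 2: row 4 has {4,5}; col 1 has {1,3,5}; region has {1,3,5} → only 2 remains.
R4C2 = 1: row 4 has {2,4,5}; col 2 has {3,4,5}; region has {4} → only 1 remains.
R4C4 = 3: row 4 has {1,2,4,5}; col 4 has {2,4}; region has {1,4} → only 3 remains.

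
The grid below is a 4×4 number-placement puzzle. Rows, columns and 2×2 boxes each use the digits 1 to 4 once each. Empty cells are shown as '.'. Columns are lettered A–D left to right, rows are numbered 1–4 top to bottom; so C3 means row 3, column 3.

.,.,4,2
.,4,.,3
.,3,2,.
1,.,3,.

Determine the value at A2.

A1 = 3: row 1 has {2,4}; col 1 has {1}; box has {4} → only 3 remains.
B1 = 1: row 1 has {2,3,4}; col 2 has {3,4}; box has {3,4} → only 1 remains.
A2 = 2: row 2 has {3,4}; col 1 has {1,3}; box has {1,3,4} → only 2 remains.

2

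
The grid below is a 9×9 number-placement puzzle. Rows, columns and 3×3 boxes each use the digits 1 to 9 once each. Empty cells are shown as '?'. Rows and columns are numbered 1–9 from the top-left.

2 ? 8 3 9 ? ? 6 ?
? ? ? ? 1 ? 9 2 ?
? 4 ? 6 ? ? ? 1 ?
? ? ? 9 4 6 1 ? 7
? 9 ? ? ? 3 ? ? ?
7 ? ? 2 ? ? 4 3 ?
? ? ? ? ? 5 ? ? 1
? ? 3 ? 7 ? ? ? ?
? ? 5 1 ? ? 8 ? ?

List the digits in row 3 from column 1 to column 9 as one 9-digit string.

549628713

row 4, column 3 = 2 (sole candidate).
row 1, column 2 = 1 (hidden single in row 1).
row 5, column 4 = 7 (hidden single in row 5).
row 6, column 9 = 9 (hidden single in row 6).
row 8, column 1 = 1 (hidden single in row 8).
row 5, column 3 = 1 (hidden single in row 5).
row 6, column 3 = 6 (sole candidate).
row 2, column 3 = 7 (sole candidate).
row 3, column 3 = 9: row 3 has {1,4,6}; col 3 has {1,2,3,5,6,7,8}; box has {1,2,4,7,8} → only 9 remains.
row 7, column 3 = 4 (sole candidate).
row 7, column 4 = 8 (sole candidate).
row 8, column 4 = 4 (sole candidate).
row 2, column 4 = 5 (sole candidate).
row 5, column 1 = 4 (hidden single in row 5).
row 6, column 6 = 1 (hidden single in row 6).
row 8, column 2 = 8 (hidden single in row 8).
row 6, column 2 = 5 (sole candidate).
row 6, column 5 = 8 (sole candidate).
row 3, column 5 = 2: row 3 has {1,4,6,9}; col 5 has {1,4,7,8,9}; box has {1,3,5,6,9} → only 2 remains.
row 4, column 2 = 3 (sole candidate).
row 5, column 5 = 5 (sole candidate).
row 5, column 8 = 8 (sole candidate).
row 2, column 2 = 6 (sole candidate).
row 4, column 1 = 8 (sole candidate).
row 4, column 8 = 5 (sole candidate).
row 8, column 8 = 9 (sole candidate).
row 2, column 1 = 3 (sole candidate).
row 3, column 1 = 5: row 3 has {1,2,4,6,9}; col 1 has {1,2,3,4,7,8}; box has {1,2,3,4,6,7,8,9} → only 5 remains.
row 7, column 8 = 7 (sole candidate).
row 8, column 6 = 2 (sole candidate).
row 9, column 6 = 9 (sole candidate).
row 9, column 8 = 4 (sole candidate).
row 7, column 2 = 2 (sole candidate).
row 9, column 1 = 6 (sole candidate).
row 9, column 2 = 7 (sole candidate).
row 9, column 5 = 3 (sole candidate).
row 9, column 9 = 2 (sole candidate).
row 5, column 9 = 6 (sole candidate).
row 7, column 1 = 9 (sole candidate).
row 7, column 5 = 6 (sole candidate).
row 7, column 7 = 3 (sole candidate).
row 8, column 9 = 5 (sole candidate).
row 1, column 9 = 4 (sole candidate).
row 2, column 9 = 8 (sole candidate).
row 3, column 7 = 7: row 3 has {1,2,4,5,6,9}; col 7 has {1,3,4,8,9}; box has {1,2,4,6,8,9} → only 7 remains.
row 3, column 9 = 3: row 3 has {1,2,4,5,6,7,9}; col 9 has {1,2,4,5,6,7,8,9}; box has {1,2,4,6,7,8,9} → only 3 remains.
row 5, column 7 = 2 (sole candidate).
row 8, column 7 = 6 (sole candidate).
row 1, column 6 = 7 (sole candidate).
row 1, column 7 = 5 (sole candidate).
row 2, column 6 = 4 (sole candidate).
row 3, column 6 = 8: row 3 has {1,2,3,4,5,6,7,9}; col 6 has {1,2,3,4,5,6,7,9}; box has {1,2,3,4,5,6,7,9} → only 8 remains.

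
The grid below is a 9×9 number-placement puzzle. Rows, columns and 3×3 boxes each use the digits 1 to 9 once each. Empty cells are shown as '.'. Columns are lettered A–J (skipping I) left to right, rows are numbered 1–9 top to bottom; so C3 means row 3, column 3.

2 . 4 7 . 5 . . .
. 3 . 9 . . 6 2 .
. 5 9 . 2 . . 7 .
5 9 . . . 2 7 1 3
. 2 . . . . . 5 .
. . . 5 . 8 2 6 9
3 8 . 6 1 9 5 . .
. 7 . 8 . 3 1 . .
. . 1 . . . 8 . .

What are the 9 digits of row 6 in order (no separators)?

413578269

D4 = 4 (sole candidate).
E4 = 6 (sole candidate).
G5 = 4 (sole candidate).
J5 = 8 (sole candidate).
C7 = 2 (sole candidate).
H7 = 4 (sole candidate).
J7 = 7 (sole candidate).
H8 = 9 (sole candidate).
D9 = 2 (sole candidate).
H9 = 3 (sole candidate).
J9 = 6 (sole candidate).
H1 = 8 (sole candidate).
J1 = 1 (sole candidate).
G3 = 3 (sole candidate).
J3 = 4 (sole candidate).
C4 = 8 (sole candidate).
J8 = 2 (sole candidate).
B9 = 4 (sole candidate).
F9 = 7 (sole candidate).
B1 = 6 (sole candidate).
E1 = 3 (sole candidate).
G1 = 9 (sole candidate).
C2 = 7 (sole candidate).
J2 = 5 (sole candidate).
D3 = 1 (sole candidate).
F3 = 6 (sole candidate).
D5 = 3 (sole candidate).
F5 = 1 (sole candidate).
B6 = 1: row 6 has {2,5,6,8,9}; col 2 has {2,3,4,5,6,7,8,9}; box has {2,5,8,9} → only 1 remains.
C6 = 3: row 6 has {1,2,5,6,8,9}; col 3 has {1,2,4,7,8,9}; box has {1,2,5,8,9} → only 3 remains.
E6 = 7: row 6 has {1,2,3,5,6,8,9}; col 5 has {1,2,3,6}; box has {1,2,3,4,5,6,8} → only 7 remains.
A8 = 6 (sole candidate).
C8 = 5 (sole candidate).
E8 = 4 (sole candidate).
A9 = 9 (sole candidate).
E9 = 5 (sole candidate).
E2 = 8 (sole candidate).
F2 = 4 (sole candidate).
A3 = 8 (sole candidate).
A5 = 7 (sole candidate).
C5 = 6 (sole candidate).
E5 = 9 (sole candidate).
A6 = 4: row 6 has {1,2,3,5,6,7,8,9}; col 1 has {2,3,5,6,7,8,9}; box has {1,2,3,5,6,7,8,9} → only 4 remains.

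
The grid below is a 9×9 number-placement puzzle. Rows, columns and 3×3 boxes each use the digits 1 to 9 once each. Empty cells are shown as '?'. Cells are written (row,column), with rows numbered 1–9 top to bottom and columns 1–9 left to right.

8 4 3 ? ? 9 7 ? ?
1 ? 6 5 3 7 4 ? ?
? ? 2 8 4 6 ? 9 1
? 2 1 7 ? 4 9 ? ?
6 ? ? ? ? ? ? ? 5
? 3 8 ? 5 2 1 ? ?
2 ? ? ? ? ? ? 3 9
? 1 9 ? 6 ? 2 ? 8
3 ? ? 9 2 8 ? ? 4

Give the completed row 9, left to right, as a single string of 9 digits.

(1,5) = 1: row 1 has {3,4,7,8,9}; col 5 has {2,3,4,5,6}; box has {3,4,5,6,7,8,9} → only 1 remains.
(2,2) = 9: row 2 has {1,3,4,5,6,7}; col 2 has {1,2,3,4}; box has {1,2,3,4,6,8} → only 9 remains.
(2,9) = 2: row 2 has {1,3,4,5,6,7,9}; col 9 has {1,4,5,8,9}; box has {1,4,7,9} → only 2 remains.
(4,1) = 5: row 4 has {1,2,4,7,9}; col 1 has {1,2,3,6,8}; box has {1,2,3,6,8} → only 5 remains.
(4,5) = 8: row 4 has {1,2,4,5,7,9}; col 5 has {1,2,3,4,5,6}; box has {2,4,5,7} → only 8 remains.
(4,8) = 6: row 4 has {1,2,4,5,7,8,9}; col 8 has {3,9}; box has {1,5,9} → only 6 remains.
(4,9) = 3: row 4 has {1,2,4,5,6,7,8,9}; col 9 has {1,2,4,5,8,9}; box has {1,5,6,9} → only 3 remains.
(5,2) = 7: row 5 has {5,6}; col 2 has {1,2,3,4,9}; box has {1,2,3,5,6,8} → only 7 remains.
(5,3) = 4: row 5 has {5,6,7}; col 3 has {1,2,3,6,8,9}; box has {1,2,3,5,6,7,8} → only 4 remains.
(5,5) = 9: row 5 has {4,5,6,7}; col 5 has {1,2,3,4,5,6,8}; box has {2,4,5,7,8} → only 9 remains.
(5,7) = 8: row 5 has {4,5,6,7,9}; col 7 has {1,2,4,7,9}; box has {1,3,5,6,9} → only 8 remains.
(5,8) = 2: row 5 has {4,5,6,7,8,9}; col 8 has {3,6,9}; box has {1,3,5,6,8,9} → only 2 remains.
(6,1) = 9: row 6 has {1,2,3,5,8}; col 1 has {1,2,3,5,6,8}; box has {1,2,3,4,5,6,7,8} → only 9 remains.
(6,4) = 6: row 6 has {1,2,3,5,8,9}; col 4 has {5,7,8,9}; box has {2,4,5,7,8,9} → only 6 remains.
(6,9) = 7: row 6 has {1,2,3,5,6,8,9}; col 9 has {1,2,3,4,5,8,9}; box has {1,2,3,5,6,8,9} → only 7 remains.
(7,5) = 7: row 7 has {2,3,9}; col 5 has {1,2,3,4,5,6,8,9}; box has {2,6,8,9} → only 7 remains.
(1,4) = 2: row 1 has {1,3,4,7,8,9}; col 4 has {5,6,7,8,9}; box has {1,3,4,5,6,7,8,9} → only 2 remains.
(1,8) = 5: row 1 has {1,2,3,4,7,8,9}; col 8 has {2,3,6,9}; box has {1,2,4,7,9} → only 5 remains.
(1,9) = 6: row 1 has {1,2,3,4,5,7,8,9}; col 9 has {1,2,3,4,5,7,8,9}; box has {1,2,4,5,7,9} → only 6 remains.
(2,8) = 8: row 2 has {1,2,3,4,5,6,7,9}; col 8 has {2,3,5,6,9}; box has {1,2,4,5,6,7,9} → only 8 remains.
(3,1) = 7: row 3 has {1,2,4,6,8,9}; col 1 has {1,2,3,5,6,8,9}; box has {1,2,3,4,6,8,9} → only 7 remains.
(3,2) = 5: row 3 has {1,2,4,6,7,8,9}; col 2 has {1,2,3,4,7,9}; box has {1,2,3,4,6,7,8,9} → only 5 remains.
(3,7) = 3: row 3 has {1,2,4,5,6,7,8,9}; col 7 has {1,2,4,7,8,9}; box has {1,2,4,5,6,7,8,9} → only 3 remains.
(6,8) = 4: row 6 has {1,2,3,5,6,7,8,9}; col 8 has {2,3,5,6,8,9}; box has {1,2,3,5,6,7,8,9} → only 4 remains.
(7,3) = 5: row 7 has {2,3,7,9}; col 3 has {1,2,3,4,6,8,9}; box has {1,2,3,9} → only 5 remains.
(7,6) = 1: row 7 has {2,3,5,7,9}; col 6 has {2,4,6,7,8,9}; box has {2,6,7,8,9} → only 1 remains.
(7,7) = 6: row 7 has {1,2,3,5,7,9}; col 7 has {1,2,3,4,7,8,9}; box has {2,3,4,8,9} → only 6 remains.
(8,1) = 4: row 8 has {1,2,6,8,9}; col 1 has {1,2,3,5,6,7,8,9}; box has {1,2,3,5,9} → only 4 remains.
(8,4) = 3: row 8 has {1,2,4,6,8,9}; col 4 has {2,5,6,7,8,9}; box has {1,2,6,7,8,9} → only 3 remains.
(8,6) = 5: row 8 has {1,2,3,4,6,8,9}; col 6 has {1,2,4,6,7,8,9}; box has {1,2,3,6,7,8,9} → only 5 remains.
(8,8) = 7: row 8 has {1,2,3,4,5,6,8,9}; col 8 has {2,3,4,5,6,8,9}; box has {2,3,4,6,8,9} → only 7 remains.
(9,2) = 6: row 9 has {2,3,4,8,9}; col 2 has {1,2,3,4,5,7,9}; box has {1,2,3,4,5,9} → only 6 remains.
(9,3) = 7: row 9 has {2,3,4,6,8,9}; col 3 has {1,2,3,4,5,6,8,9}; box has {1,2,3,4,5,6,9} → only 7 remains.
(9,7) = 5: row 9 has {2,3,4,6,7,8,9}; col 7 has {1,2,3,4,6,7,8,9}; box has {2,3,4,6,7,8,9} → only 5 remains.
(9,8) = 1: row 9 has {2,3,4,5,6,7,8,9}; col 8 has {2,3,4,5,6,7,8,9}; box has {2,3,4,5,6,7,8,9} → only 1 remains.

367928514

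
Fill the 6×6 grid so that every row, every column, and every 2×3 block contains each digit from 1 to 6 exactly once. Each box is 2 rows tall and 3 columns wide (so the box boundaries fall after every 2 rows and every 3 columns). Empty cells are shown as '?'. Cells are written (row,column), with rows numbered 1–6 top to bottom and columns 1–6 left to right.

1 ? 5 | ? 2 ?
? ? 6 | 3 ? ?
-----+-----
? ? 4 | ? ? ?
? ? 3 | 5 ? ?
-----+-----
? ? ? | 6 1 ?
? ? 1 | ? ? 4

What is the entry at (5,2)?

4

(1,4) = 4: row 1 has {1,2,5}; col 4 has {3,5,6}; box has {2,3} → only 4 remains.
(1,6) = 6: row 1 has {1,2,4,5}; col 6 has {4}; box has {2,3,4} → only 6 remains.
(2,5) = 5: row 2 has {3,6}; col 5 has {1,2}; box has {2,3,4,6} → only 5 remains.
(2,6) = 1: row 2 has {3,5,6}; col 6 has {4,6}; box has {2,3,4,5,6} → only 1 remains.
(4,6) = 2: row 4 has {3,5}; col 6 has {1,4,6}; box has {5} → only 2 remains.
(5,3) = 2: row 5 has {1,6}; col 3 has {1,3,4,5,6}; box has {1} → only 2 remains.
(6,4) = 2: row 6 has {1,4}; col 4 has {3,4,5,6}; box has {1,4,6} → only 2 remains.
(6,5) = 3: row 6 has {1,2,4}; col 5 has {1,2,5}; box has {1,2,4,6} → only 3 remains.
(1,2) = 3: row 1 has {1,2,4,5,6}; col 2 has {}; box has {1,5,6} → only 3 remains.
(3,4) = 1: row 3 has {4}; col 4 has {2,3,4,5,6}; box has {2,5} → only 1 remains.
(3,5) = 6: row 3 has {1,4}; col 5 has {1,2,3,5}; box has {1,2,5} → only 6 remains.
(3,6) = 3: row 3 has {1,4,6}; col 6 has {1,2,4,6}; box has {1,2,5,6} → only 3 remains.
(4,1) = 6: row 4 has {2,3,5}; col 1 has {1}; box has {3,4} → only 6 remains.
(4,2) = 1: row 4 has {2,3,5,6}; col 2 has {3}; box has {3,4,6} → only 1 remains.
(4,5) = 4: row 4 has {1,2,3,5,6}; col 5 has {1,2,3,5,6}; box has {1,2,3,5,6} → only 4 remains.
(5,6) = 5: row 5 has {1,2,6}; col 6 has {1,2,3,4,6}; box has {1,2,3,4,6} → only 5 remains.
(6,1) = 5: row 6 has {1,2,3,4}; col 1 has {1,6}; box has {1,2} → only 5 remains.
(6,2) = 6: row 6 has {1,2,3,4,5}; col 2 has {1,3}; box has {1,2,5} → only 6 remains.
(3,1) = 2: row 3 has {1,3,4,6}; col 1 has {1,5,6}; box has {1,3,4,6} → only 2 remains.
(3,2) = 5: row 3 has {1,2,3,4,6}; col 2 has {1,3,6}; box has {1,2,3,4,6} → only 5 remains.
(5,2) = 4: row 5 has {1,2,5,6}; col 2 has {1,3,5,6}; box has {1,2,5,6} → only 4 remains.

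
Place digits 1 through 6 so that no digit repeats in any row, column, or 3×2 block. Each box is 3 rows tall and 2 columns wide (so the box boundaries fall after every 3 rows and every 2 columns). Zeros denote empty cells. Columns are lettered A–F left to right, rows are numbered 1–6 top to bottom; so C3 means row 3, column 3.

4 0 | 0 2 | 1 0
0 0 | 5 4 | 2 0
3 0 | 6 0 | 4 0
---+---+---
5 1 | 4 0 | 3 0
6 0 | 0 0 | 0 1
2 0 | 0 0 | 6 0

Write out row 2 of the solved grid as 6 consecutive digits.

C1 = 3: row 1 has {1,2,4}; col 3 has {4,5,6}; box has {2,4,5,6} → only 3 remains.
A2 = 1: row 2 has {2,4,5}; col 1 has {2,3,4,5,6}; box has {3,4} → only 1 remains.
B2 = 6: row 2 has {1,2,4,5}; col 2 has {1}; box has {1,3,4} → only 6 remains.
F2 = 3: row 2 has {1,2,4,5,6}; col 6 has {1}; box has {1,2,4} → only 3 remains.

165423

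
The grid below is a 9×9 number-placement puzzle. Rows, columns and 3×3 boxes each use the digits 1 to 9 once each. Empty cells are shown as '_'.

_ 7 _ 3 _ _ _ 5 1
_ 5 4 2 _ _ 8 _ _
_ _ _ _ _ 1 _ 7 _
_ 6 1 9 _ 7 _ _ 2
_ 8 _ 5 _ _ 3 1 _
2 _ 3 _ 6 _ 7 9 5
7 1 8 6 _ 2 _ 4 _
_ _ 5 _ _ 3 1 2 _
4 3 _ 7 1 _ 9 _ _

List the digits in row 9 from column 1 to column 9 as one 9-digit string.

432715968

row 4, column 1 = 5 (sole candidate).
row 4, column 7 = 4 (sole candidate).
row 4, column 8 = 8 (sole candidate).
row 5, column 1 = 9 (sole candidate).
row 5, column 3 = 7 (sole candidate).
row 5, column 6 = 4 (sole candidate).
row 5, column 9 = 6 (sole candidate).
row 6, column 2 = 4 (sole candidate).
row 6, column 6 = 8 (sole candidate).
row 7, column 7 = 5 (sole candidate).
row 7, column 9 = 3 (sole candidate).
row 8, column 1 = 6 (sole candidate).
row 8, column 2 = 9 (sole candidate).
row 9, column 3 = 2: row 9 has {1,3,4,7,9}; col 3 has {1,3,4,5,7,8}; box has {1,3,4,5,6,7,8,9} → only 2 remains.
row 9, column 6 = 5: row 9 has {1,2,3,4,7,9}; col 6 has {1,2,3,4,7,8}; box has {1,2,3,6,7} → only 5 remains.
row 9, column 8 = 6: row 9 has {1,2,3,4,5,7,9}; col 8 has {1,2,4,5,7,8,9}; box has {1,2,3,4,5,9} → only 6 remains.
row 9, column 9 = 8: row 9 has {1,2,3,4,5,6,7,9}; col 9 has {1,2,3,5,6}; box has {1,2,3,4,5,6,9} → only 8 remains.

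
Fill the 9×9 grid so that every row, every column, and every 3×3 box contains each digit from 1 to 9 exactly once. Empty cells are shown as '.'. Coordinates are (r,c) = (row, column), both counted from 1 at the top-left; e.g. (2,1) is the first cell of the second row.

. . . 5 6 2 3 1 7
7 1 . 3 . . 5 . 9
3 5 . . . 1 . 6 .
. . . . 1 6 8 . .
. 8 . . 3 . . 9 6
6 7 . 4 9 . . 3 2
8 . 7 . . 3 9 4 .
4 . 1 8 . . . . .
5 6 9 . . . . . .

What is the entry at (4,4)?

(1,1) = 9 (sole candidate).
(1,2) = 4 (sole candidate).
(1,3) = 8 (sole candidate).
(3,3) = 2 (sole candidate).
(3,7) = 4 (sole candidate).
(3,9) = 8 (sole candidate).
(4,1) = 2 (sole candidate).
(4,4) = 7: row 4 has {1,2,6,8}; col 4 has {3,4,5,8}; box has {1,3,4,6,9} → only 7 remains.

7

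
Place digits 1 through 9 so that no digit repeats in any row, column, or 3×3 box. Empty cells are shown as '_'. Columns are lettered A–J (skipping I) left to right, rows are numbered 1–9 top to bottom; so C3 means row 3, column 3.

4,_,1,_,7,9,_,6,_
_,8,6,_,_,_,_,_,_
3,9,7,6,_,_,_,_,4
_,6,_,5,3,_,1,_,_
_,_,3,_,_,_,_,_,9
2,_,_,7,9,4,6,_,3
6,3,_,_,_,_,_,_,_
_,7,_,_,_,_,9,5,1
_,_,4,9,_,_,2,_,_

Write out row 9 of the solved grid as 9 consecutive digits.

A2 = 5: row 2 has {6,8}; col 1 has {2,3,4,6}; box has {1,3,4,6,7,8,9} → only 5 remains.
H6 = 8: row 6 has {2,3,4,6,7,9}; col 8 has {5,6}; box has {1,3,6,9} → only 8 remains.
A8 = 8: row 8 has {1,5,7,9}; col 1 has {2,3,4,5,6}; box has {3,4,6,7} → only 8 remains.
C8 = 2: row 8 has {1,5,7,8,9}; col 3 has {1,3,4,6,7}; box has {3,4,6,7,8} → only 2 remains.
A9 = 1: row 9 has {2,4,9}; col 1 has {2,3,4,5,6,8}; box has {2,3,4,6,7,8} → only 1 remains.
B9 = 5: row 9 has {1,2,4,9}; col 2 has {3,6,7,8,9}; box has {1,2,3,4,6,7,8} → only 5 remains.
B1 = 2: row 1 has {1,4,6,7,9}; col 2 has {3,5,6,7,8,9}; box has {1,3,4,5,6,7,8,9} → only 2 remains.
A5 = 7: row 5 has {3,9}; col 1 has {1,2,3,4,5,6,8}; box has {2,3,6} → only 7 remains.
B6 = 1: row 6 has {2,3,4,6,7,8,9}; col 2 has {2,3,5,6,7,8,9}; box has {2,3,6,7} → only 1 remains.
C6 = 5: row 6 has {1,2,3,4,6,7,8,9}; col 3 has {1,2,3,4,6,7}; box has {1,2,3,6,7} → only 5 remains.
C7 = 9: row 7 has {3,6}; col 3 has {1,2,3,4,5,6,7}; box has {1,2,3,4,5,6,7,8} → only 9 remains.
A4 = 9: row 4 has {1,3,5,6}; col 1 has {1,2,3,4,5,6,7,8}; box has {1,2,3,5,6,7} → only 9 remains.
C4 = 8: row 4 has {1,3,5,6,9}; col 3 has {1,2,3,4,5,6,7,9}; box has {1,2,3,5,6,7,9} → only 8 remains.
F4 = 2: row 4 has {1,3,5,6,8,9}; col 6 has {4,9}; box has {3,4,5,7,9} → only 2 remains.
J4 = 7: row 4 has {1,2,3,5,6,8,9}; col 9 has {1,3,4,9}; box has {1,3,6,8,9} → only 7 remains.
B5 = 4: row 5 has {3,7,9}; col 2 has {1,2,3,5,6,7,8,9}; box has {1,2,3,5,6,7,8,9} → only 4 remains.
G5 = 5: row 5 has {3,4,7,9}; col 7 has {1,2,6,9}; box has {1,3,6,7,8,9} → only 5 remains.
H5 = 2: row 5 has {3,4,5,7,9}; col 8 has {5,6,8}; box has {1,3,5,6,7,8,9} → only 2 remains.
J7 = 8: row 7 has {3,6,9}; col 9 has {1,3,4,7,9}; box has {1,2,5,9} → only 8 remains.
J9 = 6: row 9 has {1,2,4,5,9}; col 9 has {1,3,4,7,8,9}; box has {1,2,5,8,9} → only 6 remains.
J1 = 5: row 1 has {1,2,4,6,7,9}; col 9 has {1,3,4,6,7,8,9}; box has {4,6} → only 5 remains.
J2 = 2: row 2 has {5,6,8}; col 9 has {1,3,4,5,6,7,8,9}; box has {4,5,6} → only 2 remains.
G3 = 8: row 3 has {3,4,6,7,9}; col 7 has {1,2,5,6,9}; box has {2,4,5,6} → only 8 remains.
H3 = 1: row 3 has {3,4,6,7,8,9}; col 8 has {2,5,6,8}; box has {2,4,5,6,8} → only 1 remains.
H4 = 4: row 4 has {1,2,3,5,6,7,8,9}; col 8 has {1,2,5,6,8}; box has {1,2,3,5,6,7,8,9} → only 4 remains.
H7 = 7: row 7 has {3,6,8,9}; col 8 has {1,2,4,5,6,8}; box has {1,2,5,6,8,9} → only 7 remains.
E9 = 8: row 9 has {1,2,4,5,6,9}; col 5 has {3,7,9}; box has {9} → only 8 remains.
H9 = 3: row 9 has {1,2,4,5,6,8,9}; col 8 has {1,2,4,5,6,7,8}; box has {1,2,5,6,7,8,9} → only 3 remains.
G1 = 3: row 1 has {1,2,4,5,6,7,9}; col 7 has {1,2,5,6,8,9}; box has {1,2,4,5,6,8} → only 3 remains.
G2 = 7: row 2 has {2,5,6,8}; col 7 has {1,2,3,5,6,8,9}; box has {1,2,3,4,5,6,8} → only 7 remains.
H2 = 9: row 2 has {2,5,6,7,8}; col 8 has {1,2,3,4,5,6,7,8}; box has {1,2,3,4,5,6,7,8} → only 9 remains.
F3 = 5: row 3 has {1,3,4,6,7,8,9}; col 6 has {2,4,9}; box has {6,7,9} → only 5 remains.
F7 = 1: row 7 has {3,6,7,8,9}; col 6 has {2,4,5,9}; box has {8,9} → only 1 remains.
G7 = 4: row 7 has {1,3,6,7,8,9}; col 7 has {1,2,3,5,6,7,8,9}; box has {1,2,3,5,6,7,8,9} → only 4 remains.
F9 = 7: row 9 has {1,2,3,4,5,6,8,9}; col 6 has {1,2,4,5,9}; box has {1,8,9} → only 7 remains.

154987236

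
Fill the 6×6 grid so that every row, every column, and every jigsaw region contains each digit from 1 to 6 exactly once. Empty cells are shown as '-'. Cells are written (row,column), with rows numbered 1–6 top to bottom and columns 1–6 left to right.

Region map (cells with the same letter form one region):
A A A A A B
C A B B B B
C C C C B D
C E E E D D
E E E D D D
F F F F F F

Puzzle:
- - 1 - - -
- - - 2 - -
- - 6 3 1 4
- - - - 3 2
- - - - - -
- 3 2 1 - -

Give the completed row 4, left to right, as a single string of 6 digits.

(2,1) = 1: in row 2, 1 can only go here (every other open cell in that row sees a 1).
(4,2) = 1: in row 4, 1 can only go here (every other open cell in that row sees a 1).
(4,4) = 6: in row 4, 6 can only go here (every other open cell in that row sees a 6).
(5,4) = 5: row 5 has {}; col 4 has {1,2,3,6}; region has {2,3,4} → only 5 remains.
(5,5) = 6: row 5 has {5}; col 5 has {1,3}; region has {2,3,4,5} → only 6 remains.
(5,6) = 1: row 5 has {5,6}; col 6 has {2,4}; region has {2,3,4,5,6} → only 1 remains.
(1,4) = 4: row 1 has {1}; col 4 has {1,2,3,5,6}; region has {1} → only 4 remains.
(5,2) = 4: in column 2, 4 can only go here (every other open cell in that column sees a 4).
(4,3) = 5: row 4 has {1,2,3,6}; col 3 has {1,2,6}; region has {1,4,6} → only 5 remains.
(5,3) = 3: row 5 has {1,4,5,6}; col 3 has {1,2,5,6}; region has {1,4,5,6} → only 3 remains.
(2,3) = 4: row 2 has {1,2}; col 3 has {1,2,3,5,6}; region has {1,2} → only 4 remains.
(2,5) = 5: row 2 has {1,2,4}; col 5 has {1,3,6}; region has {1,2,4} → only 5 remains.
(4,1) = 4: row 4 has {1,2,3,5,6}; col 1 has {1}; region has {1,3,6} → only 4 remains.

415632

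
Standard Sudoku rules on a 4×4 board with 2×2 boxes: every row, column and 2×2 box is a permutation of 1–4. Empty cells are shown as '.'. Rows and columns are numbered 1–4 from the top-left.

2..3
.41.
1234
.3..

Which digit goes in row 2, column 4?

2

row 1, column 2 = 1 (sole candidate).
row 1, column 3 = 4 (sole candidate).
row 2, column 1 = 3 (sole candidate).
row 2, column 4 = 2: row 2 has {1,3,4}; col 4 has {3,4}; box has {1,3,4} → only 2 remains.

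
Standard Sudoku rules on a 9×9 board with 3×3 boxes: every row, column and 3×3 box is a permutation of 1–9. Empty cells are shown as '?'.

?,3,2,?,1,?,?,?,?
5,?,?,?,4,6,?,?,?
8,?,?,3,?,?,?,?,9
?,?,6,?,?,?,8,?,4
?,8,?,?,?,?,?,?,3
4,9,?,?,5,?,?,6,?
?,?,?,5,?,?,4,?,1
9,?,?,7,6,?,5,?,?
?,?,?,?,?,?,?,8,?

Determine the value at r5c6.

r8c9 = 2 (sole candidate).
r6c9 = 7 (sole candidate).
r8c8 = 3 (sole candidate).
r9c9 = 6 (sole candidate).
r2c9 = 8 (sole candidate).
r1c9 = 5 (sole candidate).
r1c8 = 4 (hidden single in row 1).
r2c7 = 3 (hidden single in row 2).
r3c6 = 5 (hidden single in row 3).
r5c4 = 6 (hidden single in row 5).
r5c6 = 4: in row 5, 4 can only go here (every other open cell in that row sees a 4).

4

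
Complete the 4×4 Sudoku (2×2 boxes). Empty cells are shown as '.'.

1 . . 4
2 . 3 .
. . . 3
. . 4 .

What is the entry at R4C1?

R1C2 = 3: row 1 has {1,4}; col 2 has {}; box has {1,2} → only 3 remains.
R1C3 = 2: row 1 has {1,3,4}; col 3 has {3,4}; box has {3,4} → only 2 remains.
R2C2 = 4: row 2 has {2,3}; col 2 has {3}; box has {1,2,3} → only 4 remains.
R2C4 = 1: row 2 has {2,3,4}; col 4 has {3,4}; box has {2,3,4} → only 1 remains.
R3C1 = 4: row 3 has {3}; col 1 has {1,2}; box has {} → only 4 remains.
R3C3 = 1: row 3 has {3,4}; col 3 has {2,3,4}; box has {3,4} → only 1 remains.
R4C1 = 3: row 4 has {4}; col 1 has {1,2,4}; box has {4} → only 3 remains.

3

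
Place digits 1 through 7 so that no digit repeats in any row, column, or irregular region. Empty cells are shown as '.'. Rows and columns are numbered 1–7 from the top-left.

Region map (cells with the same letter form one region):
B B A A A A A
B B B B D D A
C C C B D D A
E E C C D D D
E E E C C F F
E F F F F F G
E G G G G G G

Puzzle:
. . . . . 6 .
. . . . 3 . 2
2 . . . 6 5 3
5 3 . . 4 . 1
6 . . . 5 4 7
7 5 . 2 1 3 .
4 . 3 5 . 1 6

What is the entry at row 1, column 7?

row 1, column 5 = 7: row 1 has {6}; col 5 has {1,3,4,5,6}; region has {2,3,6} → only 7 remains.
row 2, column 1 = 1: row 2 has {2,3}; col 1 has {2,4,5,6,7}; region has {} → only 1 remains.
row 2, column 6 = 7: row 2 has {1,2,3}; col 6 has {1,3,4,5,6}; region has {1,3,4,5,6} → only 7 remains.
row 4, column 6 = 2: row 4 has {1,3,4,5}; col 6 has {1,3,4,5,6,7}; region has {1,3,4,5,6,7} → only 2 remains.
row 6, column 3 = 6: row 6 has {1,2,3,5,7}; col 3 has {3}; region has {1,2,3,4,5,7} → only 6 remains.
row 6, column 7 = 4: row 6 has {1,2,3,5,6,7}; col 7 has {1,2,3,6,7}; region has {1,3,5,6} → only 4 remains.
row 7, column 5 = 2: row 7 has {1,3,4,5,6}; col 5 has {1,3,4,5,6,7}; region has {1,3,4,5,6} → only 2 remains.
row 1, column 1 = 3: row 1 has {6,7}; col 1 has {1,2,4,5,6,7}; region has {1} → only 3 remains.
row 1, column 7 = 5: row 1 has {3,6,7}; col 7 has {1,2,3,4,6,7}; region has {2,3,6,7} → only 5 remains.

5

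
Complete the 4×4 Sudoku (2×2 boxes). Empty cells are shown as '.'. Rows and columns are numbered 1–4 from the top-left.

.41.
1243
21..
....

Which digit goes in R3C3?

R1C1 = 3 (sole candidate).
R1C4 = 2 (sole candidate).
R3C3 = 3: row 3 has {1,2}; col 3 has {1,4}; box has {} → only 3 remains.

3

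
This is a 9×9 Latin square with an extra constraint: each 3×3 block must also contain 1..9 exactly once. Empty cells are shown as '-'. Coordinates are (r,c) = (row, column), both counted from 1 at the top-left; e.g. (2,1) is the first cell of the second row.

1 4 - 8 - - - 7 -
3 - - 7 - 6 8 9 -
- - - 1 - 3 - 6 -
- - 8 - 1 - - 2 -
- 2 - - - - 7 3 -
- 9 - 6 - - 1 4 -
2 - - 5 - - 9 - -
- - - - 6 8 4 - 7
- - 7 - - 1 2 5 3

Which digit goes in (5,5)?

(2,2) = 5: row 2 has {3,6,7,8,9}; col 2 has {2,4,9}; box has {1,3,4} → only 5 remains.
(2,3) = 2: row 2 has {3,5,6,7,8,9}; col 3 has {7,8}; box has {1,3,4,5} → only 2 remains.
(2,5) = 4: row 2 has {2,3,5,6,7,8,9}; col 5 has {1,6}; box has {1,3,6,7,8} → only 4 remains.
(2,9) = 1: row 2 has {2,3,4,5,6,7,8,9}; col 9 has {3,7}; box has {6,7,8,9} → only 1 remains.
(3,3) = 9: row 3 has {1,3,6}; col 3 has {2,7,8}; box has {1,2,3,4,5} → only 9 remains.
(3,7) = 5: row 3 has {1,3,6,9}; col 7 has {1,2,4,7,8,9}; box has {1,6,7,8,9} → only 5 remains.
(4,7) = 6: row 4 has {1,2,8}; col 7 has {1,2,4,5,7,8,9}; box has {1,2,3,4,7} → only 6 remains.
(8,8) = 1: row 8 has {4,6,7,8}; col 8 has {2,3,4,5,6,7,9}; box has {2,3,4,5,7,9} → only 1 remains.
(9,5) = 9: row 9 has {1,2,3,5,7}; col 5 has {1,4,6}; box has {1,5,6,8} → only 9 remains.
(1,3) = 6: row 1 has {1,4,7,8}; col 3 has {2,7,8,9}; box has {1,2,3,4,5,9} → only 6 remains.
(1,7) = 3: row 1 has {1,4,6,7,8}; col 7 has {1,2,4,5,6,7,8,9}; box has {1,5,6,7,8,9} → only 3 remains.
(1,9) = 2: row 1 has {1,3,4,6,7,8}; col 9 has {1,3,7}; box has {1,3,5,6,7,8,9} → only 2 remains.
(3,5) = 2: row 3 has {1,3,5,6,9}; col 5 has {1,4,6,9}; box has {1,3,4,6,7,8} → only 2 remains.
(3,9) = 4: row 3 has {1,2,3,5,6,9}; col 9 has {1,2,3,7}; box has {1,2,3,5,6,7,8,9} → only 4 remains.
(7,8) = 8: row 7 has {2,5,9}; col 8 has {1,2,3,4,5,6,7,9}; box has {1,2,3,4,5,7,9} → only 8 remains.
(7,9) = 6: row 7 has {2,5,8,9}; col 9 has {1,2,3,4,7}; box has {1,2,3,4,5,7,8,9} → only 6 remains.
(8,2) = 3: row 8 has {1,4,6,7,8}; col 2 has {2,4,5,9}; box has {2,7} → only 3 remains.
(8,3) = 5: row 8 has {1,3,4,6,7,8}; col 3 has {2,6,7,8,9}; box has {2,3,7} → only 5 remains.
(8,4) = 2: row 8 has {1,3,4,5,6,7,8}; col 4 has {1,5,6,7,8}; box has {1,5,6,8,9} → only 2 remains.
(9,4) = 4: row 9 has {1,2,3,5,7,9}; col 4 has {1,2,5,6,7,8}; box has {1,2,5,6,8,9} → only 4 remains.
(1,5) = 5: row 1 has {1,2,3,4,6,7,8}; col 5 has {1,2,4,6,9}; box has {1,2,3,4,6,7,8} → only 5 remains.
(1,6) = 9: row 1 has {1,2,3,4,5,6,7,8}; col 6 has {1,3,6,8}; box has {1,2,3,4,5,6,7,8} → only 9 remains.
(4,2) = 7: row 4 has {1,2,6,8}; col 2 has {2,3,4,5,9}; box has {2,8,9} → only 7 remains.
(5,4) = 9: row 5 has {2,3,7}; col 4 has {1,2,4,5,6,7,8}; box has {1,6} → only 9 remains.
(5,5) = 8: row 5 has {2,3,7,9}; col 5 has {1,2,4,5,6,9}; box has {1,6,9} → only 8 remains.

8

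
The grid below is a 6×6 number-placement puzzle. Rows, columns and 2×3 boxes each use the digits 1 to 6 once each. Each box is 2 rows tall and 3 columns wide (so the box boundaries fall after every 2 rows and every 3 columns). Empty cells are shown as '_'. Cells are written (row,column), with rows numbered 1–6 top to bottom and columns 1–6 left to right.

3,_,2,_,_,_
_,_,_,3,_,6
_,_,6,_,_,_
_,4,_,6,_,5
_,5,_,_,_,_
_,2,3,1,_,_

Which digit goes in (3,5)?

(2,2) = 1: row 2 has {3,6}; col 2 has {2,4,5}; box has {2,3} → only 1 remains.
(3,2) = 3: row 3 has {6}; col 2 has {1,2,4,5}; box has {4,6} → only 3 remains.
(4,3) = 1: row 4 has {4,5,6}; col 3 has {2,3,6}; box has {3,4,6} → only 1 remains.
(5,3) = 4: row 5 has {5}; col 3 has {1,2,3,6}; box has {2,3,5} → only 4 remains.
(5,4) = 2: row 5 has {4,5}; col 4 has {1,3,6}; box has {1} → only 2 remains.
(5,6) = 3: row 5 has {2,4,5}; col 6 has {5,6}; box has {1,2} → only 3 remains.
(6,1) = 6: row 6 has {1,2,3}; col 1 has {3}; box has {2,3,4,5} → only 6 remains.
(6,6) = 4: row 6 has {1,2,3,6}; col 6 has {3,5,6}; box has {1,2,3} → only 4 remains.
(1,2) = 6: row 1 has {2,3}; col 2 has {1,2,3,4,5}; box has {1,2,3} → only 6 remains.
(1,6) = 1: row 1 has {2,3,6}; col 6 has {3,4,5,6}; box has {3,6} → only 1 remains.
(2,3) = 5: row 2 has {1,3,6}; col 3 has {1,2,3,4,6}; box has {1,2,3,6} → only 5 remains.
(3,4) = 4: row 3 has {3,6}; col 4 has {1,2,3,6}; box has {5,6} → only 4 remains.
(3,6) = 2: row 3 has {3,4,6}; col 6 has {1,3,4,5,6}; box has {4,5,6} → only 2 remains.
(4,1) = 2: row 4 has {1,4,5,6}; col 1 has {3,6}; box has {1,3,4,6} → only 2 remains.
(4,5) = 3: row 4 has {1,2,4,5,6}; col 5 has {}; box has {2,4,5,6} → only 3 remains.
(5,1) = 1: row 5 has {2,3,4,5}; col 1 has {2,3,6}; box has {2,3,4,5,6} → only 1 remains.
(5,5) = 6: row 5 has {1,2,3,4,5}; col 5 has {3}; box has {1,2,3,4} → only 6 remains.
(6,5) = 5: row 6 has {1,2,3,4,6}; col 5 has {3,6}; box has {1,2,3,4,6} → only 5 remains.
(1,4) = 5: row 1 has {1,2,3,6}; col 4 has {1,2,3,4,6}; box has {1,3,6} → only 5 remains.
(1,5) = 4: row 1 has {1,2,3,5,6}; col 5 has {3,5,6}; box has {1,3,5,6} → only 4 remains.
(2,1) = 4: row 2 has {1,3,5,6}; col 1 has {1,2,3,6}; box has {1,2,3,5,6} → only 4 remains.
(2,5) = 2: row 2 has {1,3,4,5,6}; col 5 has {3,4,5,6}; box has {1,3,4,5,6} → only 2 remains.
(3,1) = 5: row 3 has {2,3,4,6}; col 1 has {1,2,3,4,6}; box has {1,2,3,4,6} → only 5 remains.
(3,5) = 1: row 3 has {2,3,4,5,6}; col 5 has {2,3,4,5,6}; box has {2,3,4,5,6} → only 1 remains.

1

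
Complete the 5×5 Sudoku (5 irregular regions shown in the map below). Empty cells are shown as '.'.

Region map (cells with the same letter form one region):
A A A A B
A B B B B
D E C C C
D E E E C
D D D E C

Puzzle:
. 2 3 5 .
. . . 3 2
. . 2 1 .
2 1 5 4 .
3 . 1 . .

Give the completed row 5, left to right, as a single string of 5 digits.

row 2, column 3 = 4 (sole candidate).
row 3, column 2 = 3 (sole candidate).
row 4, column 5 = 3 (sole candidate).
row 5, column 4 = 2: row 5 has {1,3}; col 4 has {1,3,4,5}; region has {1,3,4,5} → only 2 remains.
row 1, column 5 = 1 (sole candidate).
row 2, column 1 = 1 (sole candidate).
row 2, column 2 = 5 (sole candidate).
row 5, column 2 = 4: row 5 has {1,2,3}; col 2 has {1,2,3,5}; region has {1,2,3} → only 4 remains.
row 5, column 5 = 5: row 5 has {1,2,3,4}; col 5 has {1,2,3}; region has {1,2,3} → only 5 remains.

34125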